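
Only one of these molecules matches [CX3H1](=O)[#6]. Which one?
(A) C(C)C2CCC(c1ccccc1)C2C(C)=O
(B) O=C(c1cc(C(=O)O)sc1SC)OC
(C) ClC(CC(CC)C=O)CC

[CX3H1](=O)[#6] describes an sp2 carbon with one H, double-bonded to O and single-bonded to carbon (an aldehyde).
(A) has an acetyl/ketone group (-C(=O)CH3) but the carbonyl carbon has H0 (two carbon neighbours), not H1.
(B) has a methyl-ester group (-C(=O)OCH3) but the carbonyl carbon has H0, not H1.
(C) contains an aldehyde (-CHO), which satisfies every atom and bond constraint.
So the answer is (C).

C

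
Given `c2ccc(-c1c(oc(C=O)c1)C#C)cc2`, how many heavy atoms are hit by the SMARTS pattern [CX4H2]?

Check the 15 heavy atoms by environment: 1× o (aromatic, H0, X2) → no; 4× c (aromatic, H0, X3) → no; 6× c (aromatic, H1, X3) → no; 1× C (H0, X2) → no; 1× C (H1, X2) → no; 1× C (H1, X3) → no; 1× O (H0, X1) → no.
No environment satisfies the query, so 0 matching atoms.

0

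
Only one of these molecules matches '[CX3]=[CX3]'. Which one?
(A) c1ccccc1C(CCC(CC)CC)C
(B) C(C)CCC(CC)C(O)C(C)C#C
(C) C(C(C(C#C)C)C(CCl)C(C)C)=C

[CX3]=[CX3] describes a non-aromatic C=C double bond between two sp2 carbons (an alkene).
(A) has an ethyl group (-CH2CH3) but its C-C bond is a single bond between CX4 carbons, not CX3=CX3.
(B) has an ethynyl group (-C#CH) but the C-C bond is a triple bond, not a double bond.
(C) contains a vinyl group (-CH=CH2), which satisfies every atom and bond constraint.
So the answer is (C).

C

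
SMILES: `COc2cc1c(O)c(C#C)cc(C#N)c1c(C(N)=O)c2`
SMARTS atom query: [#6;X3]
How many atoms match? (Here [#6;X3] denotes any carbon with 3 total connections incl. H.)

11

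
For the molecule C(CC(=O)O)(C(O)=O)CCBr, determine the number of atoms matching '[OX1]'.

2

The query [OX1] means: aliphatic oxygen with one total connection — typically a carbonyl =O or an oxide.
Check the 11 heavy atoms by environment: 4× C (X4) → no; 1× Br (X1) → no; 2× C (X3) → no; 2× O (X1) → match; 2× O (X2) → no.
That gives 2 matching atoms.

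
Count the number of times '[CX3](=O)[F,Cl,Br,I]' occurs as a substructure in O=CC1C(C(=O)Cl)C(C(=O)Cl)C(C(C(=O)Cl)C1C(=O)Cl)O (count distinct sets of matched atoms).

4

[CX3](=O)[F,Cl,Br,I] is the SMARTS for an acyl halide: a carbonyl carbon bonded to a halogen.
The molecule carries 4 separate instances of an acyl chloride (-C(=O)Cl) meeting every constraint; each maps to a distinct set of atoms, giving 4 matches.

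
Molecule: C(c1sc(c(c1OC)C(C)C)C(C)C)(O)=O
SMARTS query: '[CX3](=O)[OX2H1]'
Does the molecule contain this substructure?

Yes

The pattern [CX3](=O)[OX2H1] describes an sp2 carbon double-bonded to O and single-bonded to an -OH oxygen — a carboxylic acid.
The molecule carries a carboxylic acid group (-C(=O)OH), whose atoms satisfy every constraint of the query, so the pattern matches.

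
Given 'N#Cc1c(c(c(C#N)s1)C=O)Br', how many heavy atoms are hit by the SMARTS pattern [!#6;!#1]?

5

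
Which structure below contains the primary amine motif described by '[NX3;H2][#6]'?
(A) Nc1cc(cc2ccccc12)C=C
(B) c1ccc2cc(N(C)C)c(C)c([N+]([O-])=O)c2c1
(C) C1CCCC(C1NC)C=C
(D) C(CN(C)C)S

[NX3;H2][#6] describes a trivalent nitrogen with two H attached to carbon (a primary amine).
(A) contains a primary amino group (-NH2), which satisfies every atom and bond constraint.
(B) has a dimethylamino group (-N(CH3)2) but the nitrogen has H0, not H2.
(C) has an N-methylamino group (-NHCH3) but the nitrogen bears two carbons and only one H (H1), not H2.
(D) has a dimethylamino group (-N(CH3)2) but the nitrogen has H0, not H2.
So the answer is (A).

A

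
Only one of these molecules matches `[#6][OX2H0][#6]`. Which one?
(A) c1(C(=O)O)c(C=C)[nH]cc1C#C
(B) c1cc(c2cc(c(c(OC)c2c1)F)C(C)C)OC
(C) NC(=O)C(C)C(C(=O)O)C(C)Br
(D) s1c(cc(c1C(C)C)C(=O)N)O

[#6][OX2H0][#6] describes an aliphatic oxygen bridging two carbons with no H on the oxygen (an ether).
(A) has a carboxylic acid group (-C(=O)OH) but the -OH oxygen has H1; the =O is OX1, not OX2.
(B) contains a methoxy ether (-OCH3), which satisfies every atom and bond constraint.
(C) has a carboxylic acid group (-C(=O)OH) but the -OH oxygen has H1; the =O is OX1, not OX2.
(D) has a hydroxyl group (-OH) but the oxygen has H1, not H0 bridging two carbons.
So the answer is (B).

B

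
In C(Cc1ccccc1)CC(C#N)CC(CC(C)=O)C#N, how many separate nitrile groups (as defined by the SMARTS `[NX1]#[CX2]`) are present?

[NX1]#[CX2] is the SMARTS for a nitrile: a nitrogen triple-bonded to a two-connected carbon.
The molecule carries 2 separate instances of a nitrile (-C#N) meeting every constraint; each maps to a distinct set of atoms, giving 2 matches.

2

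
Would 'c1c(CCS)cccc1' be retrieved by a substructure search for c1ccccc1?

Yes

The pattern c1ccccc1 describes six aromatic carbons in a ring — a benzene ring.
The molecule carries a phenyl ring, whose atoms satisfy every constraint of the query, so the pattern matches.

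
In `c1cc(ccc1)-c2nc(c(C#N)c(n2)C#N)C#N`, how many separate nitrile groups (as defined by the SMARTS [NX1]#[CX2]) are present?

3

[NX1]#[CX2] is the SMARTS for a nitrile: a nitrogen triple-bonded to a two-connected carbon.
The molecule carries 3 separate instances of a nitrile (-C#N) meeting every constraint; each maps to a distinct set of atoms, giving 3 matches.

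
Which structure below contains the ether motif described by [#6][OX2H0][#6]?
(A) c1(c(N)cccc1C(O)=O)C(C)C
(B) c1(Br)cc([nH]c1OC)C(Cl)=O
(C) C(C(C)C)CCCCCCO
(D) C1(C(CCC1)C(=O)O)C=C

B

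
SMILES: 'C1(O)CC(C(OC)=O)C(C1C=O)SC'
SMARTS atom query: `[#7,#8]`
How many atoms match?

Check the 14 heavy atoms by environment: 9× C → no; 4× O → match; 1× S → no.
That gives 4 matching atoms.

4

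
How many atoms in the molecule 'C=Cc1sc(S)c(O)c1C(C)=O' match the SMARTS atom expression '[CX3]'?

3

The query [CX3] means: C with X3: aliphatic carbon with exactly 3 total connections.
Check the 12 heavy atoms by environment: 1× s (aromatic, X2) → no; 4× c (aromatic, X3) → no; 1× S (X2) → no; 3× C (X3) → match; 1× O (X1) → no; 1× C (X4) → no; 1× O (X2) → no.
That gives 3 matching atoms.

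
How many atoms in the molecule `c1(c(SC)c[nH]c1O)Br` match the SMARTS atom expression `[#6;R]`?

4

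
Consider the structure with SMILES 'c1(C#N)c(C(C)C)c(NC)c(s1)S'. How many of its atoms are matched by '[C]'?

The query [C] means: uppercase C matches aliphatic (non-aromatic) carbon only.
Check the 13 heavy atoms by environment: 1× s (aromatic) → no; 4× c (aromatic) → no; 1× S → no; 5× C → match; 2× N → no.
That gives 5 matching atoms.

5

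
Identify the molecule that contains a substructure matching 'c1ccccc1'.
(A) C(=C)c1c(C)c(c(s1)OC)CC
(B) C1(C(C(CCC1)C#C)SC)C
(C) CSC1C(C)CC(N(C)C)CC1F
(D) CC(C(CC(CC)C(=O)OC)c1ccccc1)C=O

D

c1ccccc1 describes six aromatic carbons in a ring (a benzene ring).
(A) has a methyl group (-CH3) but no six-membered all-carbon aromatic ring is present.
(B) has a methyl group (-CH3) but no six-membered all-carbon aromatic ring is present.
(C) has a methyl group (-CH3) but no six-membered all-carbon aromatic ring is present.
(D) contains a phenyl ring, which satisfies every atom and bond constraint.
So the answer is (D).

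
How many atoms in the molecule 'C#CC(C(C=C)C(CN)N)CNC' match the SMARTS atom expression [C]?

10

The query [C] means: uppercase C matches aliphatic (non-aromatic) carbon only.
Check the 13 heavy atoms by environment: 10× C → match; 3× N → no.
That gives 10 matching atoms.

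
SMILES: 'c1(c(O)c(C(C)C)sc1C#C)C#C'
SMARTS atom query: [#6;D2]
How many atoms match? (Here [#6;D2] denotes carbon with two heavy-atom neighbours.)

2

The query [#6;D2] means: any carbon bonded to exactly two heavy atoms.
Check the 13 heavy atoms by environment: 1× s (aromatic, D2) → no; 4× c (aromatic, D3) → no; 2× C (D2) → match; 4× C (D1) → no; 1× O (D1) → no; 1× C (D3) → no.
That gives 2 matching atoms.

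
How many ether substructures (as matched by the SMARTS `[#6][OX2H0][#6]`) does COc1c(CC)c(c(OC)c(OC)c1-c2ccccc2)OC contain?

4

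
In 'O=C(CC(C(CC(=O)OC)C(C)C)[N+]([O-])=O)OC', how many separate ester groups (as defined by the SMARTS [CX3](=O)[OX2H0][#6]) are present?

2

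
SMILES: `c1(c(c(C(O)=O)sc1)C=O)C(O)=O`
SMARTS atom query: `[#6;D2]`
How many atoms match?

2

Check the 13 heavy atoms by environment: 1× s (aromatic, D2) → no; 1× c (aromatic, D2) → match; 3× c (aromatic, D3) → no; 2× C (D3) → no; 5× O (D1) → no; 1× C (D2) → match.
Summing the matching environments: 1 + 1 = 2 matching atoms.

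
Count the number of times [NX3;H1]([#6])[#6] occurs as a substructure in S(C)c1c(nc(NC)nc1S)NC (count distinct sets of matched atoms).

[NX3;H1]([#6])[#6] is the SMARTS for a secondary amine: a trivalent nitrogen with one H, bonded to two carbons.
The molecule carries 2 separate instances of an N-methylamino group (-NHCH3) meeting every constraint; each maps to a distinct set of atoms, giving 2 matches.

2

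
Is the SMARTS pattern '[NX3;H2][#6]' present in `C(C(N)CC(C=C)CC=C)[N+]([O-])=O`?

Yes

The pattern [NX3;H2][#6] describes a trivalent nitrogen with two H attached to carbon — a primary amine.
The molecule carries a primary amino group (-NH2), whose atoms satisfy every constraint of the query, so the pattern matches.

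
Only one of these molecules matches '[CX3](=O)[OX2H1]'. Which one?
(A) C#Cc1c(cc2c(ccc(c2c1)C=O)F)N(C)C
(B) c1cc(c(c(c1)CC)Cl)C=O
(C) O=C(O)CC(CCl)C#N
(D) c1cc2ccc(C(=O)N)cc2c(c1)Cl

C

[CX3](=O)[OX2H1] describes an sp2 carbon double-bonded to O and single-bonded to an -OH oxygen (a carboxylic acid).
(A) has an aldehyde (-CHO) but there is no singly-bonded oxygen on the carbonyl carbon.
(B) has an aldehyde (-CHO) but there is no singly-bonded oxygen on the carbonyl carbon.
(C) contains a carboxylic acid group (-C(=O)OH), which satisfies every atom and bond constraint.
(D) has a primary amide (-C(=O)NH2) but the carbonyl is bonded to N, not to an -OH oxygen.
So the answer is (C).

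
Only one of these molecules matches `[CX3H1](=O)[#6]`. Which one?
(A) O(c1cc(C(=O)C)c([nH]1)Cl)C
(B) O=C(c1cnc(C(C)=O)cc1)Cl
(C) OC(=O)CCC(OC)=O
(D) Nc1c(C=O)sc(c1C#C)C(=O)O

D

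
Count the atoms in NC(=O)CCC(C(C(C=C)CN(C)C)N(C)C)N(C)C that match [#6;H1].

The query [#6;H1] means: any carbon bearing exactly one hydrogen.
Check the 20 heavy atoms by environment: 4× C (H2) → no; 4× C (H1) → match; 3× N (H0) → no; 6× C (H3) → no; 1× C (H0) → no; 1× O (H0) → no; 1× N (H2) → no.
That gives 4 matching atoms.

4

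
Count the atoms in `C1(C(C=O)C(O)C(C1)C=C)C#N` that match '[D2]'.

4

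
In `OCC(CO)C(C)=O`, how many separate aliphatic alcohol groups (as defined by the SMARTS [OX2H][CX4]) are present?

2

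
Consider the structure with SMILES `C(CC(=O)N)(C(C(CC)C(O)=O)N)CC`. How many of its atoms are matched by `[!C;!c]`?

Check the 15 heavy atoms by environment: 10× C → no; 2× N → match; 3× O → match.
Summing the matching environments: 2 + 3 = 5 matching atoms.

5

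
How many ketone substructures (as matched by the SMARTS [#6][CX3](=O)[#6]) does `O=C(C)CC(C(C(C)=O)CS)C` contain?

2

[#6][CX3](=O)[#6] is the SMARTS for a ketone: a carbonyl carbon (no H) flanked by two carbons.
The molecule carries 2 separate instances of an acetyl/ketone group (-C(=O)CH3) meeting every constraint; each maps to a distinct set of atoms, giving 2 matches.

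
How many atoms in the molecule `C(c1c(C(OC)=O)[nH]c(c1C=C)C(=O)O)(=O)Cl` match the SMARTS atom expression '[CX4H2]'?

Check the 17 heavy atoms by environment: 1× n (aromatic, H1, X3) → no; 4× c (aromatic, H0, X3) → no; 3× C (H0, X3) → no; 3× O (H0, X1) → no; 1× O (H1, X2) → no; 1× Cl (H0, X1) → no; 1× C (H1, X3) → no; 1× C (H2, X3) → no; 1× O (H0, X2) → no; 1× C (H3, X4) → no.
No environment satisfies the query, so 0 matching atoms.

0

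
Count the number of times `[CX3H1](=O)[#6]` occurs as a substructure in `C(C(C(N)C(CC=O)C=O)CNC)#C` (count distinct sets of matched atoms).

2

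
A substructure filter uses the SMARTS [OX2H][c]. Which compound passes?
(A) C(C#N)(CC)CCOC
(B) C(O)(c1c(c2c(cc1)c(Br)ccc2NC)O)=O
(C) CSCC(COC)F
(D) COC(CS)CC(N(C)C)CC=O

[OX2H][c] describes a hydroxyl oxygen attached to an aromatic carbon (a phenol).
(A) has a methoxy ether (-OCH3) but the oxygen has H0, not H1.
(B) contains a hydroxyl group (-OH), which satisfies every atom and bond constraint.
(C) has a methoxy ether (-OCH3) but the oxygen has H0, not H1.
(D) has a methoxy ether (-OCH3) but the oxygen has H0, not H1.
So the answer is (B).

B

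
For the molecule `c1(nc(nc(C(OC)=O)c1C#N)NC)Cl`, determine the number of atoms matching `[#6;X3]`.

Check the 15 heavy atoms by environment: 2× n (aromatic, X2) → no; 4× c (aromatic, X3) → match; 1× C (X3) → match; 1× O (X1) → no; 1× O (X2) → no; 2× C (X4) → no; 1× Cl (X1) → no; 1× C (X2) → no; 1× N (X1) → no; 1× N (X3) → no.
Summing the matching environments: 4 + 1 = 5 matching atoms.

5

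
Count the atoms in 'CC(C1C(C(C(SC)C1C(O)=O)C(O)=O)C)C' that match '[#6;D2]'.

0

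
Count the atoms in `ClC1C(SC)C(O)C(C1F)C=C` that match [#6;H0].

The query [#6;H0] means: any carbon with no attached hydrogen.
Check the 12 heavy atoms by environment: 6× C (H1) → no; 1× S (H0) → no; 1× C (H3) → no; 1× Cl (H0) → no; 1× F (H0) → no; 1× O (H1) → no; 1× C (H2) → no.
No environment satisfies the query, so 0 matching atoms.

0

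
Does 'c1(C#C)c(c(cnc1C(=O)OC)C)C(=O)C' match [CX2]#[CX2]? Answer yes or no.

Yes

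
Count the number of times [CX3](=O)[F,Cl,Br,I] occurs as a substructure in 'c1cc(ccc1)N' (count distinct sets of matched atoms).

[CX3](=O)[F,Cl,Br,I] is the SMARTS for an acyl halide: a carbonyl carbon bonded to a halogen.
No fragment in the molecule satisfies every constraint, giving 0 matches.

0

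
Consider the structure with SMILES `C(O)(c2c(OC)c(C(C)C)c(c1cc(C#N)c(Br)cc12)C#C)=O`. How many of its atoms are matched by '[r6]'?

10

The query [r6] means: r6 matches atoms in a six-membered ring.
Check the 23 heavy atoms by environment: 10× c (aromatic, in 6-ring) → match; 8× C (acyclic) → no; 3× O (acyclic) → no; 1× N (acyclic) → no; 1× Br (acyclic) → no.
That gives 10 matching atoms.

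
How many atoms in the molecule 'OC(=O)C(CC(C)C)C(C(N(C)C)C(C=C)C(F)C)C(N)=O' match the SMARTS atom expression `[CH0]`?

2

The query [CH0] means: aliphatic carbon with no attached hydrogen.
Check the 22 heavy atoms by environment: 2× C (H2) → no; 7× C (H1) → no; 5× C (H3) → no; 1× F (H0) → no; 2× C (H0) → match; 2× O (H0) → no; 1× N (H2) → no; 1× O (H1) → no; 1× N (H0) → no.
That gives 2 matching atoms.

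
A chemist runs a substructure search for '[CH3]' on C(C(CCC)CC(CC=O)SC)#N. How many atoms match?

2

The query [CH3] means: aliphatic carbon with exactly three hydrogens.
Check the 13 heavy atoms by environment: 4× C (H2) → no; 3× C (H1) → no; 1× S (H0) → no; 2× C (H3) → match; 1× O (H0) → no; 1× C (H0) → no; 1× N (H0) → no.
That gives 2 matching atoms.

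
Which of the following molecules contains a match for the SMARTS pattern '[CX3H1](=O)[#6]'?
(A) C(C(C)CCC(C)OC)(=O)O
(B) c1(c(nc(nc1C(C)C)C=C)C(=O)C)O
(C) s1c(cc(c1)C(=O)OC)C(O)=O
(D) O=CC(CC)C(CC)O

[CX3H1](=O)[#6] describes an sp2 carbon with one H, double-bonded to O and single-bonded to carbon (an aldehyde).
(A) has a carboxylic acid group (-C(=O)OH) but the carbonyl carbon has H0 and is bonded to O, not H1.
(B) has an acetyl/ketone group (-C(=O)CH3) but the carbonyl carbon has H0 (two carbon neighbours), not H1.
(C) has a carboxylic acid group (-C(=O)OH) but the carbonyl carbon has H0 and is bonded to O, not H1.
(D) contains an aldehyde (-CHO), which satisfies every atom and bond constraint.
So the answer is (D).

D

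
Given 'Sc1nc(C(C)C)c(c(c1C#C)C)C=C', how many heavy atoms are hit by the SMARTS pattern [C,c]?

The query [C,c] means: comma = OR; matches aliphatic or aromatic carbon — same as #6.
Check the 15 heavy atoms by environment: 1× n (aromatic) → no; 5× c (aromatic) → match; 1× S → no; 8× C → match.
Summing the matching environments: 5 + 8 = 13 matching atoms.

13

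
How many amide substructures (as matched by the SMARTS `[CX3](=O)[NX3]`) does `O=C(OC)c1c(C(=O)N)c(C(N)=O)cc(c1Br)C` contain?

2

[CX3](=O)[NX3] is the SMARTS for an amide: a carbonyl carbon bonded to a trivalent nitrogen.
The molecule carries 2 separate instances of a primary amide (-C(=O)NH2) meeting every constraint; each maps to a distinct set of atoms, giving 2 matches.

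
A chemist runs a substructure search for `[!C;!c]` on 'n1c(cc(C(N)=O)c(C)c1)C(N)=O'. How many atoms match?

5

The query [!C;!c] means: neither aliphatic nor aromatic carbon — same as [!#6].
Check the 13 heavy atoms by environment: 1× n (aromatic) → match; 5× c (aromatic) → no; 3× C → no; 2× O → match; 2× N → match.
Summing the matching environments: 1 + 2 + 2 = 5 matching atoms.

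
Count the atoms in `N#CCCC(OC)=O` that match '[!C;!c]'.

The query [!C;!c] means: neither aliphatic nor aromatic carbon — same as [!#6].
Check the 8 heavy atoms by environment: 5× C → no; 1× N → match; 2× O → match.
Summing the matching environments: 1 + 2 = 3 matching atoms.

3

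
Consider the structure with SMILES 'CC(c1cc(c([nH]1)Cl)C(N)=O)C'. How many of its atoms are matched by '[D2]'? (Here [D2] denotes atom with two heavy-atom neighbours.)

2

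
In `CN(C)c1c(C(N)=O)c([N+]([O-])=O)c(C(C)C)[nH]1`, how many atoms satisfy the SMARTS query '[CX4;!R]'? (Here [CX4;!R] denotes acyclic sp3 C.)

5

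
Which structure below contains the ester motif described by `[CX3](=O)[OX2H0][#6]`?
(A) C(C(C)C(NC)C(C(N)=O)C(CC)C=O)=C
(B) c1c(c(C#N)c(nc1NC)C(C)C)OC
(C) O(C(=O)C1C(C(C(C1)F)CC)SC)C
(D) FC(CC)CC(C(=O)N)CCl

[CX3](=O)[OX2H0][#6] describes a carbonyl carbon bonded to an oxygen that is itself bonded to carbon (no H on that O) (an ester).
(A) has a primary amide (-C(=O)NH2) but the carbonyl is bonded to N, not to an O-C linkage.
(B) has a methoxy ether (-OCH3) but the ether oxygen is not adjacent to a C=O carbon.
(C) contains a methyl-ester group (-C(=O)OCH3), which satisfies every atom and bond constraint.
(D) has a primary amide (-C(=O)NH2) but the carbonyl is bonded to N, not to an O-C linkage.
So the answer is (C).

C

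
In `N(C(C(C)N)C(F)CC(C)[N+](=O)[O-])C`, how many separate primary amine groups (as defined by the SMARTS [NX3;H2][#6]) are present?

1

[NX3;H2][#6] is the SMARTS for a primary amine: a trivalent nitrogen with two H attached to carbon.
Exactly one fragment in the molecule meets all constraints, giving 1 match.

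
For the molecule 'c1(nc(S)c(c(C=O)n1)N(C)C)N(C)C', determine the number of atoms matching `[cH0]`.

The query [cH0] means: aromatic carbon with no attached hydrogen (substituted or ring-fusion).
Check the 15 heavy atoms by environment: 2× n (aromatic, H0) → no; 4× c (aromatic, H0) → match; 2× N (H0) → no; 4× C (H3) → no; 1× C (H1) → no; 1× O (H0) → no; 1× S (H1) → no.
That gives 4 matching atoms.

4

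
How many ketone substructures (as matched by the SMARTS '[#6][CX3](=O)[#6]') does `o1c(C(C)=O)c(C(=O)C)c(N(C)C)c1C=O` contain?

2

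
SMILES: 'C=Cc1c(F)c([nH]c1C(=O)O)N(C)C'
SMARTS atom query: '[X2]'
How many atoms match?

Check the 14 heavy atoms by environment: 1× n (aromatic, X3) → no; 4× c (aromatic, X3) → no; 3× C (X3) → no; 1× O (X1) → no; 1× O (X2) → match; 1× F (X1) → no; 1× N (X3) → no; 2× C (X4) → no.
That gives 1 matching atom.

1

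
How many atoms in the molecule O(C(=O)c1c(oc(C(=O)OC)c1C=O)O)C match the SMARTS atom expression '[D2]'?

The query [D2] means: atom with exactly two heavy-atom neighbours.
Check the 16 heavy atoms by environment: 1× o (aromatic, D2) → match; 4× c (aromatic, D3) → no; 2× C (D3) → no; 4× O (D1) → no; 2× O (D2) → match; 2× C (D1) → no; 1× C (D2) → match.
Summing the matching environments: 1 + 2 + 1 = 4 matching atoms.

4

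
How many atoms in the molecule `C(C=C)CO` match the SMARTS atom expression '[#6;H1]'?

Check the 5 heavy atoms by environment: 3× C (H2) → no; 1× O (H1) → no; 1× C (H1) → match.
That gives 1 matching atom.

1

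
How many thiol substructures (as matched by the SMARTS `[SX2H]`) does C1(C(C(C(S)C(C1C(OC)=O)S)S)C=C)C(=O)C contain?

[SX2H] is the SMARTS for a thiol: an aliphatic sulfur with two connections, one being H.
The molecule carries 3 separate instances of a thiol (-SH) meeting every constraint; each maps to a distinct set of atoms, giving 3 matches.

3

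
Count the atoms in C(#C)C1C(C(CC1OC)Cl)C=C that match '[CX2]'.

The query [CX2] means: C with X2: aliphatic carbon with exactly 2 total connections.
Check the 12 heavy atoms by environment: 6× C (X4) → no; 2× C (X3) → no; 1× O (X2) → no; 1× Cl (X1) → no; 2× C (X2) → match.
That gives 2 matching atoms.

2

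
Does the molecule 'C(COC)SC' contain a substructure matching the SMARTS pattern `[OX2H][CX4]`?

No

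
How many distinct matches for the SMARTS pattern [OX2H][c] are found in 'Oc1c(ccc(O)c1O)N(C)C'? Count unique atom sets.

3

[OX2H][c] is the SMARTS for a phenol: a hydroxyl oxygen attached to an aromatic carbon.
The molecule carries 3 separate instances of a hydroxyl group (-OH) meeting every constraint; each maps to a distinct set of atoms, giving 3 matches.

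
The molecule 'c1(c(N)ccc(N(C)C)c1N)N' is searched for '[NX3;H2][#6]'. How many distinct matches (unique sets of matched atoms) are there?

3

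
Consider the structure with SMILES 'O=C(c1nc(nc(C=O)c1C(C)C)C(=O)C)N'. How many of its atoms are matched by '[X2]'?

2

The query [X2] means: any atom with exactly two total connections (bonds + H).
Check the 17 heavy atoms by environment: 2× n (aromatic, X2) → match; 4× c (aromatic, X3) → no; 3× C (X3) → no; 3× O (X1) → no; 4× C (X4) → no; 1× N (X3) → no.
That gives 2 matching atoms.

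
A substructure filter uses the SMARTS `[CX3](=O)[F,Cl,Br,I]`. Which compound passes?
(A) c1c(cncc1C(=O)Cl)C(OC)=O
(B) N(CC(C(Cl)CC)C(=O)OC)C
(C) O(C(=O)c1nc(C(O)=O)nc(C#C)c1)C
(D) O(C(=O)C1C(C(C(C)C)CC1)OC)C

[CX3](=O)[F,Cl,Br,I] describes a carbonyl carbon bonded to a halogen (an acyl halide).
(A) contains an acyl chloride (-C(=O)Cl), which satisfies every atom and bond constraint.
(B) has a chloro substituent but the Cl is not on a carbonyl carbon.
(C) has a methyl-ester group (-C(=O)OCH3) but the carbonyl is bonded to -O-C, not to a halogen.
(D) has a methyl-ester group (-C(=O)OCH3) but the carbonyl is bonded to -O-C, not to a halogen.
So the answer is (A).

A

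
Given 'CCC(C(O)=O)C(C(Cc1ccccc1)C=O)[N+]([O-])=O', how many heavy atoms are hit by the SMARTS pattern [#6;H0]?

2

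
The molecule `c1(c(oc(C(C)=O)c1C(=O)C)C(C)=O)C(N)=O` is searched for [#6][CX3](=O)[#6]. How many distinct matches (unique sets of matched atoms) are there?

3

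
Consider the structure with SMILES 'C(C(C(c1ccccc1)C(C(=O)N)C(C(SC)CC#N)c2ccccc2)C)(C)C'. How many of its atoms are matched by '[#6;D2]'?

12

The query [#6;D2] means: any carbon bonded to exactly two heavy atoms.
Check the 29 heavy atoms by environment: 4× C (D1) → no; 7× C (D3) → no; 2× C (D2) → match; 1× S (D2) → no; 2× c (aromatic, D3) → no; 10× c (aromatic, D2) → match; 1× O (D1) → no; 2× N (D1) → no.
Summing the matching environments: 2 + 10 = 12 matching atoms.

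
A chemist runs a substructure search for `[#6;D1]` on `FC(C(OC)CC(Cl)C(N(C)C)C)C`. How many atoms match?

5

The query [#6;D1] means: carbon bonded to exactly one heavy atom.
Check the 14 heavy atoms by environment: 5× C (D1) → match; 4× C (D3) → no; 1× C (D2) → no; 1× O (D2) → no; 1× N (D3) → no; 1× Cl (D1) → no; 1× F (D1) → no.
That gives 5 matching atoms.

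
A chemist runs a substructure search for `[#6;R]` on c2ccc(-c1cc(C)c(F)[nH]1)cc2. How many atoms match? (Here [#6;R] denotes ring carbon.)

10

The query [#6;R] means: carbon that is part of a ring.
Check the 13 heavy atoms by environment: 1× n (aromatic, in 5-ring) → no; 4× c (aromatic, in 5-ring) → match; 1× C (acyclic) → no; 1× F (acyclic) → no; 6× c (aromatic, in 6-ring) → match.
Summing the matching environments: 4 + 6 = 10 matching atoms.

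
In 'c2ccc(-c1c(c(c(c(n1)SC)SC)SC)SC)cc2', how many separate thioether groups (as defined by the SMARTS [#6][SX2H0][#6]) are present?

4

[#6][SX2H0][#6] is the SMARTS for a thioether: an aliphatic sulfur bridging two carbons with no H on the sulfur.
The molecule carries 4 separate instances of a methylthio ether (-SCH3) meeting every constraint; each maps to a distinct set of atoms, giving 4 matches.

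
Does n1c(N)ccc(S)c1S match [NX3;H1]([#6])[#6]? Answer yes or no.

No

The pattern [NX3;H1]([#6])[#6] describes a trivalent nitrogen with one H, bonded to two carbons — a secondary amine.
The closest candidate here is a primary amino group (-NH2), but the nitrogen has H2 and only one carbon neighbour. No other fragment satisfies the full query, so there is no match.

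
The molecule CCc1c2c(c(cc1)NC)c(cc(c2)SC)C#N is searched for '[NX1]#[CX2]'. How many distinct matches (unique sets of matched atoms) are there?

1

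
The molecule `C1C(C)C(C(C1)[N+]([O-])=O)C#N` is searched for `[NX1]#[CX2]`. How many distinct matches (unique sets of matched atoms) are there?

[NX1]#[CX2] is the SMARTS for a nitrile: a nitrogen triple-bonded to a two-connected carbon.
Exactly one fragment in the molecule meets all constraints, giving 1 match.

1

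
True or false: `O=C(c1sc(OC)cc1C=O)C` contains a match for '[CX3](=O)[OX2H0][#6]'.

False

The pattern [CX3](=O)[OX2H0][#6] describes a carbonyl carbon bonded to an oxygen that is itself bonded to carbon (no H on that O) — an ester.
The closest candidate here is a methoxy ether (-OCH3), but the ether oxygen is not adjacent to a C=O carbon. No other fragment satisfies the full query, so there is no match.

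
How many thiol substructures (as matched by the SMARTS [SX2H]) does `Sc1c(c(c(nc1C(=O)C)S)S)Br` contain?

[SX2H] is the SMARTS for a thiol: an aliphatic sulfur with two connections, one being H.
The molecule carries 3 separate instances of a thiol (-SH) meeting every constraint; each maps to a distinct set of atoms, giving 3 matches.

3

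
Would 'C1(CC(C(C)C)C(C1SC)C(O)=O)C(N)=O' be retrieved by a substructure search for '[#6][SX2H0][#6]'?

Yes

The pattern [#6][SX2H0][#6] describes an aliphatic sulfur bridging two carbons with no H on the sulfur — a thioether.
The molecule carries a methylthio ether (-SCH3), whose atoms satisfy every constraint of the query, so the pattern matches.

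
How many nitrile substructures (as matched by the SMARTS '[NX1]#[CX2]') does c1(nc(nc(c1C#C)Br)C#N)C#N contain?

2

[NX1]#[CX2] is the SMARTS for a nitrile: a nitrogen triple-bonded to a two-connected carbon.
The molecule carries 2 separate instances of a nitrile (-C#N) meeting every constraint; each maps to a distinct set of atoms, giving 2 matches.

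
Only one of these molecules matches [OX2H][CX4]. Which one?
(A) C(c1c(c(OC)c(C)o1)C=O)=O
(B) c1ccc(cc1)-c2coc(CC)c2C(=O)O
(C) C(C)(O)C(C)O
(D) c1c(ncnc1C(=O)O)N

C

[OX2H][CX4] describes a hydroxyl oxygen bound to an sp3 (X4) carbon (an aliphatic alcohol).
(A) has a methoxy ether (-OCH3) but the oxygen has H0 (ether), not H1.
(B) has a carboxylic acid group (-C(=O)OH) but the -OH is on a CX3 carbonyl carbon, not a CX4 carbon.
(C) contains a hydroxyl group (-OH), which satisfies every atom and bond constraint.
(D) has a carboxylic acid group (-C(=O)OH) but the -OH is on a CX3 carbonyl carbon, not a CX4 carbon.
So the answer is (C).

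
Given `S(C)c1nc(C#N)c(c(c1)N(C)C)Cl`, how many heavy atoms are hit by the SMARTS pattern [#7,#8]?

The query [#7,#8] means: nitrogen or oxygen (comma = OR).
Check the 14 heavy atoms by environment: 1× n (aromatic) → match; 5× c (aromatic) → no; 1× S → no; 4× C → no; 1× Cl → no; 2× N → match.
Summing the matching environments: 1 + 2 = 3 matching atoms.

3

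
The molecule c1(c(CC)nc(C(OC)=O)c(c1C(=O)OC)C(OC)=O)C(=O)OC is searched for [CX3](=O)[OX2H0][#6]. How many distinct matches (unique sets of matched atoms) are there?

[CX3](=O)[OX2H0][#6] is the SMARTS for an ester: a carbonyl carbon bonded to an oxygen that is itself bonded to carbon (no H on that O).
The molecule carries 4 separate instances of a methyl-ester group (-C(=O)OCH3) meeting every constraint; each maps to a distinct set of atoms, giving 4 matches.

4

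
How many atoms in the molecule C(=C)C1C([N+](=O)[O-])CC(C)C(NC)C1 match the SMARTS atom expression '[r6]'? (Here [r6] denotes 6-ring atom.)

6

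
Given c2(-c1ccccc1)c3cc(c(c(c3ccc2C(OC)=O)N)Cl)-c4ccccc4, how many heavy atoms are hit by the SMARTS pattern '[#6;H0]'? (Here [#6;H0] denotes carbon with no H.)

10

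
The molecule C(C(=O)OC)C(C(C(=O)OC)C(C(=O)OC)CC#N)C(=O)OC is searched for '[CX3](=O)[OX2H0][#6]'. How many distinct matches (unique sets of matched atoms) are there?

[CX3](=O)[OX2H0][#6] is the SMARTS for an ester: a carbonyl carbon bonded to an oxygen that is itself bonded to carbon (no H on that O).
The molecule carries 4 separate instances of a methyl-ester group (-C(=O)OCH3) meeting every constraint; each maps to a distinct set of atoms, giving 4 matches.

4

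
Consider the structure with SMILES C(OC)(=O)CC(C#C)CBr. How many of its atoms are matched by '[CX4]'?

Check the 10 heavy atoms by environment: 4× C (X4) → match; 1× Br (X1) → no; 1× C (X3) → no; 1× O (X1) → no; 1× O (X2) → no; 2× C (X2) → no.
That gives 4 matching atoms.

4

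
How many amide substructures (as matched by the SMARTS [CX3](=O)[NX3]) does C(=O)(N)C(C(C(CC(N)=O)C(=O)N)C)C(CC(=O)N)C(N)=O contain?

5

[CX3](=O)[NX3] is the SMARTS for an amide: a carbonyl carbon bonded to a trivalent nitrogen.
The molecule carries 5 separate instances of a primary amide (-C(=O)NH2) meeting every constraint; each maps to a distinct set of atoms, giving 5 matches.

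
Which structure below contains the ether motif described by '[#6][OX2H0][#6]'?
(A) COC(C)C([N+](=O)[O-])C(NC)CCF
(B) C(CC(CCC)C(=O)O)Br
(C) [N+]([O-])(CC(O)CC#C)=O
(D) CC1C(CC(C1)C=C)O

A

[#6][OX2H0][#6] describes an aliphatic oxygen bridging two carbons with no H on the oxygen (an ether).
(A) contains a methoxy ether (-OCH3), which satisfies every atom and bond constraint.
(B) has a carboxylic acid group (-C(=O)OH) but the -OH oxygen has H1; the =O is OX1, not OX2.
(C) has a hydroxyl group (-OH) but the oxygen has H1, not H0 bridging two carbons.
(D) has a hydroxyl group (-OH) but the oxygen has H1, not H0 bridging two carbons.
So the answer is (A).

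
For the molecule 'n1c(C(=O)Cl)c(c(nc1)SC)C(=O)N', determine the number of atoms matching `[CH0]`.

2

The query [CH0] means: aliphatic carbon with no attached hydrogen.
Check the 14 heavy atoms by environment: 2× n (aromatic, H0) → no; 1× c (aromatic, H1) → no; 3× c (aromatic, H0) → no; 2× C (H0) → match; 2× O (H0) → no; 1× N (H2) → no; 1× Cl (H0) → no; 1× S (H0) → no; 1× C (H3) → no.
That gives 2 matching atoms.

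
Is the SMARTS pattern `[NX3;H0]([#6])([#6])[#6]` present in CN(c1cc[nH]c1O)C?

The pattern [NX3;H0]([#6])([#6])[#6] describes a trivalent nitrogen with no H, bonded to three carbons — a tertiary amine.
The molecule carries a dimethylamino group (-N(CH3)2), whose atoms satisfy every constraint of the query, so the pattern matches.

Yes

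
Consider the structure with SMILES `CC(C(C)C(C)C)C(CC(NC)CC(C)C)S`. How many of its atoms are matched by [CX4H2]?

2

The query [CX4H2] means: sp3 carbon (X4) with exactly two hydrogens.
Check the 17 heavy atoms by environment: 7× C (H3, X4) → no; 6× C (H1, X4) → no; 2× C (H2, X4) → match; 1× S (H1, X2) → no; 1× N (H1, X3) → no.
That gives 2 matching atoms.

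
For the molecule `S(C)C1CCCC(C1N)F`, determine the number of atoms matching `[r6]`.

6

The query [r6] means: r6 matches atoms in a six-membered ring.
Check the 10 heavy atoms by environment: 6× C (in 6-ring) → match; 1× S (acyclic) → no; 1× C (acyclic) → no; 1× N (acyclic) → no; 1× F (acyclic) → no.
That gives 6 matching atoms.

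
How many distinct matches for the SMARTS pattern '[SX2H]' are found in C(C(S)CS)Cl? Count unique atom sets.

2

[SX2H] is the SMARTS for a thiol: an aliphatic sulfur with two connections, one being H.
The molecule carries 2 separate instances of a thiol (-SH) meeting every constraint; each maps to a distinct set of atoms, giving 2 matches.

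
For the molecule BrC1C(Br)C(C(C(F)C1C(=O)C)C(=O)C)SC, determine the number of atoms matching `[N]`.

0

Check the 17 heavy atoms by environment: 11× C → no; 2× O → no; 2× Br → no; 1× S → no; 1× F → no.
No environment satisfies the query, so 0 matching atoms.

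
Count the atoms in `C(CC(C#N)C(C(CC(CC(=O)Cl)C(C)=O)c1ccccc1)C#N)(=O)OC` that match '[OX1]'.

3

The query [OX1] means: aliphatic oxygen with one total connection — typically a carbonyl =O or an oxide.
Check the 27 heavy atoms by environment: 9× C (X4) → no; 2× C (X2) → no; 2× N (X1) → no; 3× C (X3) → no; 3× O (X1) → match; 6× c (aromatic, X3) → no; 1× Cl (X1) → no; 1× O (X2) → no.
That gives 3 matching atoms.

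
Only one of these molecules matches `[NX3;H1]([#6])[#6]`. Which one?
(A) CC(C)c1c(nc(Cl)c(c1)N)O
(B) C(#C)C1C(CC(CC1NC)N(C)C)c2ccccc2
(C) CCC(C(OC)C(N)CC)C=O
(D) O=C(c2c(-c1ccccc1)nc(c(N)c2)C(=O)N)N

B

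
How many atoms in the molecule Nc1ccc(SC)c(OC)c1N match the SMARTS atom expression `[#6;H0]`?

The query [#6;H0] means: any carbon with no attached hydrogen.
Check the 12 heavy atoms by environment: 2× c (aromatic, H1) → no; 4× c (aromatic, H0) → match; 1× O (H0) → no; 2× C (H3) → no; 1× S (H0) → no; 2× N (H2) → no.
That gives 4 matching atoms.

4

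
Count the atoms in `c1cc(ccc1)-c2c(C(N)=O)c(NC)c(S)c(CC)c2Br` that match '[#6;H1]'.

The query [#6;H1] means: any carbon bearing exactly one hydrogen.
Check the 21 heavy atoms by environment: 7× c (aromatic, H0) → no; 1× Br (H0) → no; 1× C (H0) → no; 1× O (H0) → no; 1× N (H2) → no; 1× S (H1) → no; 1× C (H2) → no; 2× C (H3) → no; 1× N (H1) → no; 5× c (aromatic, H1) → match.
That gives 5 matching atoms.

5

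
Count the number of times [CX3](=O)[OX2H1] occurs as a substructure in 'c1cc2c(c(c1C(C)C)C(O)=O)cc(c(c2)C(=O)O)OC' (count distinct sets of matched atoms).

[CX3](=O)[OX2H1] is the SMARTS for a carboxylic acid: an sp2 carbon double-bonded to O and single-bonded to an -OH oxygen.
The molecule carries 2 separate instances of a carboxylic acid group (-C(=O)OH) meeting every constraint; each maps to a distinct set of atoms, giving 2 matches.

2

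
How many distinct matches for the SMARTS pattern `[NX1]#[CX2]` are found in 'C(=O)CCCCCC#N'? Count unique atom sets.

1

[NX1]#[CX2] is the SMARTS for a nitrile: a nitrogen triple-bonded to a two-connected carbon.
Exactly one fragment in the molecule meets all constraints, giving 1 match.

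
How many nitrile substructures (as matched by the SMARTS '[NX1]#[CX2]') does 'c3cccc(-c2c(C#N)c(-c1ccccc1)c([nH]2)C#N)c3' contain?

2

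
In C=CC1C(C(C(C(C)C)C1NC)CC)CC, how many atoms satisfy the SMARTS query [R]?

5

The query [R] means: R matches any atom that is part of a ring.
Check the 16 heavy atoms by environment: 5× C (in 5-ring) → match; 10× C (acyclic) → no; 1× N (acyclic) → no.
That gives 5 matching atoms.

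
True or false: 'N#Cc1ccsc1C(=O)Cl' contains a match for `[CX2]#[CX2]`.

The pattern [CX2]#[CX2] describes a carbon-carbon triple bond — an alkyne.
The closest candidate here is a nitrile (-C#N), but the triple bond is C#N, not C#C. No other fragment satisfies the full query, so there is no match.

False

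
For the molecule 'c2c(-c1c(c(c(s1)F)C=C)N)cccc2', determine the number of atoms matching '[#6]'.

12

The query [#6] means: #6 matches any atom with atomic number 6 (carbon, aromatic or aliphatic).
Check the 15 heavy atoms by environment: 1× s (aromatic) → no; 10× c (aromatic) → match; 1× N → no; 2× C → match; 1× F → no.
Summing the matching environments: 10 + 2 = 12 matching atoms.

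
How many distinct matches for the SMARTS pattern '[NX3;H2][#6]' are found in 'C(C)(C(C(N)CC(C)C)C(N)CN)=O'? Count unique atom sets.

3

[NX3;H2][#6] is the SMARTS for a primary amine: a trivalent nitrogen with two H attached to carbon.
The molecule carries 3 separate instances of a primary amino group (-NH2) meeting every constraint; each maps to a distinct set of atoms, giving 3 matches.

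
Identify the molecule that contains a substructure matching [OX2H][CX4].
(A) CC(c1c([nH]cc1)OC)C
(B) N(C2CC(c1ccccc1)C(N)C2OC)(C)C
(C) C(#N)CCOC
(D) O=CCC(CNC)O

[OX2H][CX4] describes a hydroxyl oxygen bound to an sp3 (X4) carbon (an aliphatic alcohol).
(A) has a methoxy ether (-OCH3) but the oxygen has H0 (ether), not H1.
(B) has a methoxy ether (-OCH3) but the oxygen has H0 (ether), not H1.
(C) has a methoxy ether (-OCH3) but the oxygen has H0 (ether), not H1.
(D) contains a hydroxyl group (-OH), which satisfies every atom and bond constraint.
So the answer is (D).

D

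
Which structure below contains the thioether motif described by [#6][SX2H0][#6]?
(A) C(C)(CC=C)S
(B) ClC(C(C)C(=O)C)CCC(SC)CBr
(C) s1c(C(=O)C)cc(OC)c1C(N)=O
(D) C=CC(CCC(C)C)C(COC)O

B

[#6][SX2H0][#6] describes an aliphatic sulfur bridging two carbons with no H on the sulfur (a thioether).
(A) has a thiol (-SH) but the sulfur has H1, not H0 bridging two carbons.
(B) contains a methylthio ether (-SCH3), which satisfies every atom and bond constraint.
(C) has a methoxy ether (-OCH3) but the bridging atom is O, not S.
(D) has a methoxy ether (-OCH3) but the bridging atom is O, not S.
So the answer is (B).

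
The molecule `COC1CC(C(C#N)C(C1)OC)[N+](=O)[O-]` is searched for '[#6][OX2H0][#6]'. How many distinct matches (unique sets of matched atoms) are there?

2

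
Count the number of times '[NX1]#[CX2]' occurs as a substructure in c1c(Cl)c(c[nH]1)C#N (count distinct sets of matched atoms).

1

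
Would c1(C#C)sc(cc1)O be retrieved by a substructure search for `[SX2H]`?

No

The pattern [SX2H] describes an aliphatic sulfur with two connections, one being H — a thiol.
The closest candidate here is a hydroxyl group (-OH), but it is an -OH, not an -SH. No other fragment satisfies the full query, so there is no match.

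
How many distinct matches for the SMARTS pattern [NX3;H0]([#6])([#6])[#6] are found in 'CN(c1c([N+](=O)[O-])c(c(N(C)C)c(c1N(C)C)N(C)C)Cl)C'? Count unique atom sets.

4

[NX3;H0]([#6])([#6])[#6] is the SMARTS for a tertiary amine: a trivalent nitrogen with no H, bonded to three carbons.
The molecule carries 4 separate instances of a dimethylamino group (-N(CH3)2) meeting every constraint; each maps to a distinct set of atoms, giving 4 matches.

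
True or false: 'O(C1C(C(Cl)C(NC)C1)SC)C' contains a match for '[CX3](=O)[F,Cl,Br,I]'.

False

The pattern [CX3](=O)[F,Cl,Br,I] describes a carbonyl carbon bonded to a halogen — an acyl halide.
The closest candidate here is a chloro substituent, but the Cl is not on a carbonyl carbon. No other fragment satisfies the full query, so there is no match.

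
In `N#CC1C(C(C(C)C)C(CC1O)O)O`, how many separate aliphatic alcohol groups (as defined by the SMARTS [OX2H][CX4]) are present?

3

[OX2H][CX4] is the SMARTS for an aliphatic alcohol: a hydroxyl oxygen bound to an sp3 (X4) carbon.
The molecule carries 3 separate instances of a hydroxyl group (-OH) meeting every constraint; each maps to a distinct set of atoms, giving 3 matches.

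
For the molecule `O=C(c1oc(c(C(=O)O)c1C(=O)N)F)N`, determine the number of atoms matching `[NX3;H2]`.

The query [NX3;H2] means: aliphatic N with 3 total connections, two of them H — an -NH2 nitrogen (amine or amide).
Check the 15 heavy atoms by environment: 1× o (aromatic, H0, X2) → no; 4× c (aromatic, H0, X3) → no; 1× F (H0, X1) → no; 3× C (H0, X3) → no; 3× O (H0, X1) → no; 2× N (H2, X3) → match; 1× O (H1, X2) → no.
That gives 2 matching atoms.

2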